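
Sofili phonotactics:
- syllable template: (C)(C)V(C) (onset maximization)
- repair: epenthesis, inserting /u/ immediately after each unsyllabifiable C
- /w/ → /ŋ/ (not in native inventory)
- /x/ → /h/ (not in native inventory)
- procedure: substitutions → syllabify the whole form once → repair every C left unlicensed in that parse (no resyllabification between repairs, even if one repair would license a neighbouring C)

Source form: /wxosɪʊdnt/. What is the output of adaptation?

ŋhosɪʊdnutu

Substitution: /w/ → /ŋ/, /x/ → /h/, giving /ŋhosɪʊdnt/.
Syllabifying with onset maximization leaves /n/, /t/ stranded (at most one coda consonant is licensed; onsets may contain at most 2 consonants).
Each unlicensed consonant becomes the onset of a new syllable: /n/ → /nu/, /t/ → /tu/.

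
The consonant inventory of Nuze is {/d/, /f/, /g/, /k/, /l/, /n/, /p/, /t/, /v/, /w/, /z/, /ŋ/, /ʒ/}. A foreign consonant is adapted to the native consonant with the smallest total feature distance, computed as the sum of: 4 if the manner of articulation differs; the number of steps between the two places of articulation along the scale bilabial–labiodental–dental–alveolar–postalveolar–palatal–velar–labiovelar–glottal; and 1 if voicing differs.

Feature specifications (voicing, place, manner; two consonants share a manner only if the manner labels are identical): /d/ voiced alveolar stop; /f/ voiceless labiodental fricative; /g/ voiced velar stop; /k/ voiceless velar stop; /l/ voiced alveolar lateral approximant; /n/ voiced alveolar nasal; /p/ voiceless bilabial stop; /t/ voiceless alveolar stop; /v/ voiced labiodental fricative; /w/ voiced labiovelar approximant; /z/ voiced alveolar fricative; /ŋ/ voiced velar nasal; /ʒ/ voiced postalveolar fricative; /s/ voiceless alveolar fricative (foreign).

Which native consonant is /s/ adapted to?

z

/z/ is closest: same manner (fricative), place distance 0 (alveolar→alveolar), voicing differs (+1); total 1. Next closest is /f/ at distance 2.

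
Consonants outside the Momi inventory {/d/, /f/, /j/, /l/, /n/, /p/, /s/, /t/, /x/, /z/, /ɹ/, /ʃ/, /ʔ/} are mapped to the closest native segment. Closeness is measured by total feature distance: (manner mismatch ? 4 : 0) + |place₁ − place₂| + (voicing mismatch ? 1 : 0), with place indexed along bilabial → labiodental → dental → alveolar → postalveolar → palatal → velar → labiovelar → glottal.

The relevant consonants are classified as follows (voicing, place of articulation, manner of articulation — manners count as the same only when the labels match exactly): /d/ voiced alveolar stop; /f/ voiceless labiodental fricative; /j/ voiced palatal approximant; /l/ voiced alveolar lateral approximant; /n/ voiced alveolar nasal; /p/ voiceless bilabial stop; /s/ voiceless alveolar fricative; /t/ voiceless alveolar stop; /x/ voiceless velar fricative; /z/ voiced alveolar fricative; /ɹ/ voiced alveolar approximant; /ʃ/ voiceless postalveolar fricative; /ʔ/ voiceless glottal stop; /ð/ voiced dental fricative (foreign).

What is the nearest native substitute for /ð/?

z

/z/ is closest: same manner (fricative), place distance 1 (dental→alveolar), same voicing; total 1. Next closest is /f/ at distance 2.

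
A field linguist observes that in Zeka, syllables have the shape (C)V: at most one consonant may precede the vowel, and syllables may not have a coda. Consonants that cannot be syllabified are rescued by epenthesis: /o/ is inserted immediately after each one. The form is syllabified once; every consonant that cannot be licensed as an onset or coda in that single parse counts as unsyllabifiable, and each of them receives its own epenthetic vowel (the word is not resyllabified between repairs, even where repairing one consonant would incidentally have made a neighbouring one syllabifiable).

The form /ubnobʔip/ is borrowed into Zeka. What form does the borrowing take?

The consonants /b/, /b/, /p/ cannot be parsed into a legal (C)V syllable (no codas are permitted; onsets are limited to one consonant).
Each unlicensed consonant becomes the onset of a new syllable: /b/ → /bo/, /b/ → /bo/, /p/ → /po/.

ubonoboʔipo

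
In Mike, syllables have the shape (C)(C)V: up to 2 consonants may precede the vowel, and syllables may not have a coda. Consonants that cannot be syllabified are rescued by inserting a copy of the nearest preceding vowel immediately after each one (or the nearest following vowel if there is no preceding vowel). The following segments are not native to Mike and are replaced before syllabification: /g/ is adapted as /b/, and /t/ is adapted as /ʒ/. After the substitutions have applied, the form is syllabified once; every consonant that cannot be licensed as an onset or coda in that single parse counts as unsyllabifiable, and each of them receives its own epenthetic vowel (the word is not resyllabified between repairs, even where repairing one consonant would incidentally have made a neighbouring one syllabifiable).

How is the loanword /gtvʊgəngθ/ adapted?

bʊʒvʊbənəbəθə

Substitution: /g/ → /b/, /t/ → /ʒ/, giving /bʒvʊbənbθ/.
Syllabifying with onset maximization leaves /b/, /n/, /b/, /θ/ stranded (no codas are permitted; onsets may contain at most 2 consonants).
Epenthesis after each stranded consonant: /b/ → /bʊ/, /n/ → /nə/, /b/ → /bə/, /θ/ → /θə/.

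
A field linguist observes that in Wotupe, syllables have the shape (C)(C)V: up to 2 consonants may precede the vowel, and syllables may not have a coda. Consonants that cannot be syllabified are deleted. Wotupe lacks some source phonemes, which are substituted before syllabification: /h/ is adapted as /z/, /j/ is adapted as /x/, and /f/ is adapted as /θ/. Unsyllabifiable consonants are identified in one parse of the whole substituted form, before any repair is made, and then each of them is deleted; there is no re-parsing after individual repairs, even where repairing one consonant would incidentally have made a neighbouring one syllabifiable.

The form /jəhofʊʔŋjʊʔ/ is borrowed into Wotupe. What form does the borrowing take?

Substitution: /j/ → /x/, /h/ → /z/, /f/ → /θ/, giving /xəzoθʊʔŋxʊʔ/.
Under (C)(C)V, the unsyllabifiable consonants are /ʔ/, /ʔ/ (no codas are permitted; onsets may contain at most 2 consonants).
Each unlicensed consonant is deleted: /ʔ/, /ʔ/.

xəzoθʊŋxʊ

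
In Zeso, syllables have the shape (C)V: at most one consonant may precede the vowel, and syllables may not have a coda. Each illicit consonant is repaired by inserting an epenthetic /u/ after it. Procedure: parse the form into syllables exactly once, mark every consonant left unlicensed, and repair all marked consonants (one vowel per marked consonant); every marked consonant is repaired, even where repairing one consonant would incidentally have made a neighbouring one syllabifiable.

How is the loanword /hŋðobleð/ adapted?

The consonants /h/, /ŋ/, /b/, /ð/ cannot be parsed into a legal (C)V syllable (no codas are permitted; onsets are limited to one consonant).
Epenthesis after each stranded consonant: /h/ → /hu/, /ŋ/ → /ŋu/, /b/ → /bu/, /ð/ → /ðu/.

huŋuðobuleðu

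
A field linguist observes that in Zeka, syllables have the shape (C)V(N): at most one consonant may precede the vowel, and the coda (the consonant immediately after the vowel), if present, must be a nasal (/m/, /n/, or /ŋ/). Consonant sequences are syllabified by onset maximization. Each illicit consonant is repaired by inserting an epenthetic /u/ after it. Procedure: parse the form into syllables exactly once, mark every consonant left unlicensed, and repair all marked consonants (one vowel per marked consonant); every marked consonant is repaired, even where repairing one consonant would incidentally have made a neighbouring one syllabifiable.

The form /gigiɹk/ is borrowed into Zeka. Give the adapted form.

Syllabifying with onset maximization leaves /ɹ/, /k/ stranded (only a nasal (/m/, /n/, or /ŋ/) is licensed in coda position; onsets are limited to one consonant).
Each unlicensed consonant becomes the onset of a new syllable: /ɹ/ → /ɹu/, /k/ → /ku/.

gigiɹuku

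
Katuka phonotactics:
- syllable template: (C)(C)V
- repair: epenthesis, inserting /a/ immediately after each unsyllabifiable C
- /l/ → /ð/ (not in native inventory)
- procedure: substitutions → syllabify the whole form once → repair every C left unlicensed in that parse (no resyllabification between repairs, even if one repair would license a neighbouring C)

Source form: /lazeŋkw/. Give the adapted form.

Substitution: /l/ → /ð/, giving /ðazeŋkw/.
The consonants /ŋ/, /k/, /w/ cannot be parsed into a legal (C)(C)V syllable (no codas are permitted; onsets may contain at most 2 consonants).
Epenthesis after each stranded consonant: /ŋ/ → /ŋa/, /k/ → /ka/, /w/ → /wa/.

ðazeŋakawa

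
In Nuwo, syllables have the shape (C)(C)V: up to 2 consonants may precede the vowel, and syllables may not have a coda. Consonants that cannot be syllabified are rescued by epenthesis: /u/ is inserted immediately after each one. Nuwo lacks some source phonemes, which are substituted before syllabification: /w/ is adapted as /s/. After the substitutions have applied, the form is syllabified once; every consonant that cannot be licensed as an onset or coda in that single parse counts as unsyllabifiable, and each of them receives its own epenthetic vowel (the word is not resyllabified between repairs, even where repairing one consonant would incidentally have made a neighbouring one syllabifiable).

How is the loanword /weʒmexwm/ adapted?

seʒmexusumu

Substitution: /w/ → /s/, giving /seʒmexsm/.
The consonants /x/, /s/, /m/ cannot be parsed into a legal (C)(C)V syllable (no codas are permitted; onsets may contain at most 2 consonants).
Epenthesis after each stranded consonant: /x/ → /xu/, /s/ → /su/, /m/ → /mu/.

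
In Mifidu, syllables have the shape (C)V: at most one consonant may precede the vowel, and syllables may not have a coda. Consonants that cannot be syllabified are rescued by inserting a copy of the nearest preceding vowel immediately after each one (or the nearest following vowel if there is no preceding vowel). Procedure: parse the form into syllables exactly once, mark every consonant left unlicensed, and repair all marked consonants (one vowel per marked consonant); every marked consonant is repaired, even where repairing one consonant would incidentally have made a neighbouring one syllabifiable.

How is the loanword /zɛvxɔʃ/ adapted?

zɛvɛxɔʃɔ

The consonants /v/, /ʃ/ cannot be parsed into a legal (C)V syllable (no codas are permitted; onsets are limited to one consonant).
Inserting the epenthetic vowel yields /v/ → /vɛ/, /ʃ/ → /ʃɔ/.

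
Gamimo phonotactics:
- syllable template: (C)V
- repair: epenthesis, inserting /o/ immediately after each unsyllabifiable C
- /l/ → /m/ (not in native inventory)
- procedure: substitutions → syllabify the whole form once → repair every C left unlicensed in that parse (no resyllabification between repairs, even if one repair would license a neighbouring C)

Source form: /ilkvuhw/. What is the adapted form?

imokovuhowo

Substitution: /l/ → /m/, giving /imkvuhw/.
Under (C)V, the unsyllabifiable consonants are /m/, /k/, /h/, /w/ (no codas are permitted; onsets are limited to one consonant).
Each unlicensed consonant becomes the onset of a new syllable: /m/ → /mo/, /k/ → /ko/, /h/ → /ho/, /w/ → /wo/.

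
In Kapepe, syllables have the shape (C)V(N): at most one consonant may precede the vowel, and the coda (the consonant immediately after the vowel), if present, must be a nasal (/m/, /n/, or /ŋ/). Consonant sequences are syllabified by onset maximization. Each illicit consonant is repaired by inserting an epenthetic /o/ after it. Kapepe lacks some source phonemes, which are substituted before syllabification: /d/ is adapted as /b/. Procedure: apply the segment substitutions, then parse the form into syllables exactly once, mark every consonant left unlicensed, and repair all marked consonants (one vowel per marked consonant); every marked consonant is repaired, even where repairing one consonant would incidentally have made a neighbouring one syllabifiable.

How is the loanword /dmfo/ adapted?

bomofo

Substitution: /d/ → /b/, giving /bmfo/.
Syllabifying with onset maximization leaves /b/, /m/ stranded (only a nasal (/m/, /n/, or /ŋ/) is licensed in coda position; onsets are limited to one consonant).
Each unlicensed consonant becomes the onset of a new syllable: /b/ → /bo/, /m/ → /mo/.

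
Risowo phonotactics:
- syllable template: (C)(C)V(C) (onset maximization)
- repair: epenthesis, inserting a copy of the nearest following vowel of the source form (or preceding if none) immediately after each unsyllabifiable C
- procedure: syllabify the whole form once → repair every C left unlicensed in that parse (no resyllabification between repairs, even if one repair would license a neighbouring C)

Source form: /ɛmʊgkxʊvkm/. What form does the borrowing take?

ɛmʊgkxʊvkʊmʊ

Under (C)(C)V(C), the unsyllabifiable consonants are /k/, /m/ (at most one coda consonant is licensed; onsets may contain at most 2 consonants).
Inserting the epenthetic vowel yields /k/ → /kʊ/, /m/ → /mʊ/.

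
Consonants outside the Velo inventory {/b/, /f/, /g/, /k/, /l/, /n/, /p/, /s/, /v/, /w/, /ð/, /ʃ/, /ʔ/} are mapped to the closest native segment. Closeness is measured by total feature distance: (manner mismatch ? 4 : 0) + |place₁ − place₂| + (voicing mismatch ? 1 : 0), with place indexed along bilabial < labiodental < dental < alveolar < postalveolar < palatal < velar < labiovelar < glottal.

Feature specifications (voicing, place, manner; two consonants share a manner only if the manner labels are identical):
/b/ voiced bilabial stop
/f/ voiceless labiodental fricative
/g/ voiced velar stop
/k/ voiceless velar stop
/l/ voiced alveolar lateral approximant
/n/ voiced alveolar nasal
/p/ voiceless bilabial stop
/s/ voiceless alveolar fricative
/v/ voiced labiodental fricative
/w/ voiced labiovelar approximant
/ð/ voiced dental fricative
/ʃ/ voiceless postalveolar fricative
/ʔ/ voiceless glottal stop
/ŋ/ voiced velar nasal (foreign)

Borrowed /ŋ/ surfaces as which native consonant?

/n/ is closest: same manner (nasal), place distance 3 (velar→alveolar), same voicing; total 3. Next closest is /g/ at distance 4.

n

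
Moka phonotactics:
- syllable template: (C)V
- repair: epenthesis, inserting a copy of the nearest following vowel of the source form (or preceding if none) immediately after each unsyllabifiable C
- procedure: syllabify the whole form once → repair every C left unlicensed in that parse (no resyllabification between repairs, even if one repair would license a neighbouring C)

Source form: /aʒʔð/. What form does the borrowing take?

aʒaʔaða

Syllabifying with onset maximization leaves /ʒ/, /ʔ/, /ð/ stranded (no codas are permitted; onsets are limited to one consonant).
Inserting the epenthetic vowel yields /ʒ/ → /ʒa/, /ʔ/ → /ʔa/, /ð/ → /ða/.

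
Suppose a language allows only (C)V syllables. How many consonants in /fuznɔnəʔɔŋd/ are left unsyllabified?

3

The consonants /z/, /ŋ/, /d/ cannot be parsed into a legal (C)V syllable (no codas are permitted; onsets are limited to one consonant).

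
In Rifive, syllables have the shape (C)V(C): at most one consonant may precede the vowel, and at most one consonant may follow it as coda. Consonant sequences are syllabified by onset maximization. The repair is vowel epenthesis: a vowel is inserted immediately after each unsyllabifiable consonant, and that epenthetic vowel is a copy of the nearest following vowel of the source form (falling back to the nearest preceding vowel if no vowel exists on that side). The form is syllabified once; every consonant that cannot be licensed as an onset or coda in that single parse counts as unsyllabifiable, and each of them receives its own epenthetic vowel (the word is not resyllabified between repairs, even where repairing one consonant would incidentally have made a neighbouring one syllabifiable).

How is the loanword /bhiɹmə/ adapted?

bihiɹmə

The consonants /b/ cannot be parsed into a legal (C)V(C) syllable (at most one coda consonant is licensed; onsets are limited to one consonant).
Epenthesis after each stranded consonant: /b/ → /bi/.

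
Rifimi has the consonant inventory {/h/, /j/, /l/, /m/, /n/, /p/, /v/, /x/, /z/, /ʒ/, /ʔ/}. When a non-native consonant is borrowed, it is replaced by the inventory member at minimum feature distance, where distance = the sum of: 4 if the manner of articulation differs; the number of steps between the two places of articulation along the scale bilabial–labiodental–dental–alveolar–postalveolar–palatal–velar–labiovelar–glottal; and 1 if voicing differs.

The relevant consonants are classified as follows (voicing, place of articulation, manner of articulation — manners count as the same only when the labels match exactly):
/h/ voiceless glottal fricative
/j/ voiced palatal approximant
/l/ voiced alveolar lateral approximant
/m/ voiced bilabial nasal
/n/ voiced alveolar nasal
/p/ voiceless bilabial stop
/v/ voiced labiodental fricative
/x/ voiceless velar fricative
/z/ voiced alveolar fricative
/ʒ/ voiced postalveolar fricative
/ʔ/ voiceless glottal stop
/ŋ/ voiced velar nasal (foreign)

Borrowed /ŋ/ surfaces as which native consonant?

n

/n/ is closest: same manner (nasal), place distance 3 (velar→alveolar), same voicing; total 3. Next closest is /j/ at distance 5.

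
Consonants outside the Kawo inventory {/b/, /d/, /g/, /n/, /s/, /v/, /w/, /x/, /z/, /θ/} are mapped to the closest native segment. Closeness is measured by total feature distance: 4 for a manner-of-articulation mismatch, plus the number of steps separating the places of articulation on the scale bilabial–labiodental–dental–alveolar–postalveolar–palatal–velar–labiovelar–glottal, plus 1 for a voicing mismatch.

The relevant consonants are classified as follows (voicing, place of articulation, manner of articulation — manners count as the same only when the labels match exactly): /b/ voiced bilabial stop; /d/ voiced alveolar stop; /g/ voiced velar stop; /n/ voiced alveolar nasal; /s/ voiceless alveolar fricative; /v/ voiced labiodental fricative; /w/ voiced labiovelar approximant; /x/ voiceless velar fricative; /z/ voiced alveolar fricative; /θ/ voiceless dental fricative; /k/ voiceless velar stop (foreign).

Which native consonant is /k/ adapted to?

/g/ is closest: same manner (stop), place distance 0 (velar→velar), voicing differs (+1); total 1. Next closest is /d/ at distance 4.

g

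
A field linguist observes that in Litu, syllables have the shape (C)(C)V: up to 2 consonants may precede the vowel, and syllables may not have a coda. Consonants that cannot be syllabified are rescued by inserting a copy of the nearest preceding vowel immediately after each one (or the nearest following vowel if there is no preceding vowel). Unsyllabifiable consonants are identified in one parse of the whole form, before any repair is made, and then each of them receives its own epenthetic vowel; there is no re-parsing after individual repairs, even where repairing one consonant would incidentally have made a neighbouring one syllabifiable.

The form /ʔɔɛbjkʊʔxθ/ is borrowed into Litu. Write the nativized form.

ʔɔɛbɛjkʊʔʊxʊθʊ

Under (C)(C)V, the unsyllabifiable consonants are /b/, /ʔ/, /x/, /θ/ (no codas are permitted; onsets may contain at most 2 consonants).
Each unlicensed consonant becomes the onset of a new syllable: /b/ → /bɛ/, /ʔ/ → /ʔʊ/, /x/ → /xʊ/, /θ/ → /θʊ/.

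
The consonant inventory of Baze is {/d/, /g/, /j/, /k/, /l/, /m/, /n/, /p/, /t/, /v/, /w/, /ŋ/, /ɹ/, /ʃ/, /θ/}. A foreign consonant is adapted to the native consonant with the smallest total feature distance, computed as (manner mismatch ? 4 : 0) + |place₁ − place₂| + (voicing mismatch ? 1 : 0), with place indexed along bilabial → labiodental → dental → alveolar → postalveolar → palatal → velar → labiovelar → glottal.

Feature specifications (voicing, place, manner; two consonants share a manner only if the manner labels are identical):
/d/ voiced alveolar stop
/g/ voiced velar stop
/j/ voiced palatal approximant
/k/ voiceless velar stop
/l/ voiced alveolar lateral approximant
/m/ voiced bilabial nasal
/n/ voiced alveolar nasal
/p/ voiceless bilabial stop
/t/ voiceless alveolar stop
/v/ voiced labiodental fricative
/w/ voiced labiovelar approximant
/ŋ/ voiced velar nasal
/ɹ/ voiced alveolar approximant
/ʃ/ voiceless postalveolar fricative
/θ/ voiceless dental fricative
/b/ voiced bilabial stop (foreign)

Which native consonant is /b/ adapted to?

/p/ is closest: same manner (stop), place distance 0 (bilabial→bilabial), voicing differs (+1); total 1. Next closest is /d/ at distance 3.

p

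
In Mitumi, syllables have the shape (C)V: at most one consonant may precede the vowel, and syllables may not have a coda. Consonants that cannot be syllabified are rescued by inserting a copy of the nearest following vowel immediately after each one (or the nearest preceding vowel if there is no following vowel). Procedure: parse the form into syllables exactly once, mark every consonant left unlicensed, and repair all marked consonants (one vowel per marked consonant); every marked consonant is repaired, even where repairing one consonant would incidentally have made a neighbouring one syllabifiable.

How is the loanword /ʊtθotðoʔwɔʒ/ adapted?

Under (C)V, the unsyllabifiable consonants are /t/, /t/, /ʔ/, /ʒ/ (no codas are permitted; onsets are limited to one consonant).
Inserting the epenthetic vowel yields /t/ → /to/, /t/ → /to/, /ʔ/ → /ʔɔ/, /ʒ/ → /ʒɔ/.

ʊtoθotoðoʔɔwɔʒɔ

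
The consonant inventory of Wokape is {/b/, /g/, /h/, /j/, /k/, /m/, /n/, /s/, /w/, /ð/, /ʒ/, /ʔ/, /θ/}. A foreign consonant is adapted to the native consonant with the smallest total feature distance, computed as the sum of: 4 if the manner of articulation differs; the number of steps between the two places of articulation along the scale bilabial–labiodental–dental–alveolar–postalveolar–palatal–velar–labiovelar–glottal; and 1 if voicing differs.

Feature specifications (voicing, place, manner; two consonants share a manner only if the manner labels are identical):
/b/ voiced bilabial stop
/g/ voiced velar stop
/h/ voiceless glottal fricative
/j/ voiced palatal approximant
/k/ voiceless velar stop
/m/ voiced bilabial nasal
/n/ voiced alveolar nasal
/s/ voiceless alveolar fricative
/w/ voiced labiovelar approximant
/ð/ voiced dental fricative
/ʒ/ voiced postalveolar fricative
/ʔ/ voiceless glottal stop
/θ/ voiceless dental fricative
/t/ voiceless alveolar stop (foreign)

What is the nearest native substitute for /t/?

/k/ is closest: same manner (stop), place distance 3 (alveolar→velar), same voicing; total 3. Next closest is /b/ at distance 4.

k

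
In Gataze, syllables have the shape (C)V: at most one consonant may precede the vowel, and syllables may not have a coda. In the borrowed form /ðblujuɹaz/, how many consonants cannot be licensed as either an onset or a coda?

3

The consonants /ð/, /b/, /z/ cannot be parsed into a legal (C)V syllable (no codas are permitted; onsets are limited to one consonant).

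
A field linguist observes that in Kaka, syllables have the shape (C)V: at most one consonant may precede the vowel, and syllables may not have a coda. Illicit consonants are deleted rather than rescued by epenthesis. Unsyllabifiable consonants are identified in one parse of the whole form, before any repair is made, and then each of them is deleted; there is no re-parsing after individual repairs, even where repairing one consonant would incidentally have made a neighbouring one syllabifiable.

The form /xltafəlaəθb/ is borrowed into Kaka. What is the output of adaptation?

tafəlaə

Syllabifying with onset maximization leaves /x/, /l/, /θ/, /b/ stranded (no codas are permitted; onsets are limited to one consonant).
Each unlicensed consonant is deleted: /x/, /l/, /θ/, /b/.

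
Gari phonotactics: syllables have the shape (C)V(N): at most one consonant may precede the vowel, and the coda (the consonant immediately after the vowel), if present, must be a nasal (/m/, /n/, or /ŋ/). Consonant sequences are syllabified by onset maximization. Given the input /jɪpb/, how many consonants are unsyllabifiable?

2

The consonants /p/, /b/ cannot be parsed into a legal (C)V(N) syllable (only a nasal (/m/, /n/, or /ŋ/) is licensed in coda position; onsets are limited to one consonant).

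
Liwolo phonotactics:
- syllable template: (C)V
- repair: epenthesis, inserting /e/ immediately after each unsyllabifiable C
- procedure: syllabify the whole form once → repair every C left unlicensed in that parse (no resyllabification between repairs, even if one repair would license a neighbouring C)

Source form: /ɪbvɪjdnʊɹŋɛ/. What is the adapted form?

ɪbevɪjedenʊɹeŋɛ

Under (C)V, the unsyllabifiable consonants are /b/, /j/, /d/, /ɹ/ (no codas are permitted; onsets are limited to one consonant).
Epenthesis after each stranded consonant: /b/ → /be/, /j/ → /je/, /d/ → /de/, /ɹ/ → /ɹe/.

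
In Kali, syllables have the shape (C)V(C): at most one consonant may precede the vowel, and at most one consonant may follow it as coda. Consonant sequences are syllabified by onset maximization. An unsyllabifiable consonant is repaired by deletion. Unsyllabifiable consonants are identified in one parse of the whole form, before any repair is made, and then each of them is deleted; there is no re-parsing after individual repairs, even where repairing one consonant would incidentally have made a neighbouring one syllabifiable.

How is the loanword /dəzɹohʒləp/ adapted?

The consonants /ʒ/ cannot be parsed into a legal (C)V(C) syllable (at most one coda consonant is licensed; onsets are limited to one consonant).
Deletion applies to /ʒ/.

dəzɹohləp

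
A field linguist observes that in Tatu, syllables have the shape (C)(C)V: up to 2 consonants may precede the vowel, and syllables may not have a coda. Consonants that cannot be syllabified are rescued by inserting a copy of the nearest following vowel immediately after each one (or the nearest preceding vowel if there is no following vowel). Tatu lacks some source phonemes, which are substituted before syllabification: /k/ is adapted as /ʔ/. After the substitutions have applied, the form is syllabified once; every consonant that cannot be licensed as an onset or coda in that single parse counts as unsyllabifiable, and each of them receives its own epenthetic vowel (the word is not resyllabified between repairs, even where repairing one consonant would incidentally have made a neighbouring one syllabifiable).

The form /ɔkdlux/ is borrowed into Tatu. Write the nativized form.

Substitution: /k/ → /ʔ/, giving /ɔʔdlux/.
Under (C)(C)V, the unsyllabifiable consonants are /ʔ/, /x/ (no codas are permitted; onsets may contain at most 2 consonants).
Inserting the epenthetic vowel yields /ʔ/ → /ʔu/, /x/ → /xu/.

ɔʔudluxu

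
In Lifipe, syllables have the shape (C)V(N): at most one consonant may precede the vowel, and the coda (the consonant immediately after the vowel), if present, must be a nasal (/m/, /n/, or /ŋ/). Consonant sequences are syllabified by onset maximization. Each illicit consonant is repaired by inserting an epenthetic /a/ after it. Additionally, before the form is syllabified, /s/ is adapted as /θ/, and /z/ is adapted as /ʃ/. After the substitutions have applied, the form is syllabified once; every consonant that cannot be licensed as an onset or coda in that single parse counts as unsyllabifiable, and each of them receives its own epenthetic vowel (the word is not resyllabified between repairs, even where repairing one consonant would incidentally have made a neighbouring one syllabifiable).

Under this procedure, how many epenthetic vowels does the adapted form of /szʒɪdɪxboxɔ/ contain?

After substitution the input is /θʃʒɪdɪxboxɔ/.
The unsyllabifiable consonants are /θ/, /ʃ/, /x/; each receives one epenthetic vowel.

3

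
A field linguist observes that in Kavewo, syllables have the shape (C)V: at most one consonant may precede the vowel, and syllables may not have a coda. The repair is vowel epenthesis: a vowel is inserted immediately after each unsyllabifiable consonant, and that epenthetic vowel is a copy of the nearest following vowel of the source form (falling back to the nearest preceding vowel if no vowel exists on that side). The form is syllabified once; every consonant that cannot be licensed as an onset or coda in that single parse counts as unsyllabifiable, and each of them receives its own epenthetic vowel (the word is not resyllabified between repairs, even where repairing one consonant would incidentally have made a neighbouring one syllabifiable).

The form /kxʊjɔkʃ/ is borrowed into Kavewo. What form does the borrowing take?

kʊxʊjɔkɔʃɔ

Syllabifying with onset maximization leaves /k/, /k/, /ʃ/ stranded (no codas are permitted; onsets are limited to one consonant).
Inserting the epenthetic vowel yields /k/ → /kʊ/, /k/ → /kɔ/, /ʃ/ → /ʃɔ/.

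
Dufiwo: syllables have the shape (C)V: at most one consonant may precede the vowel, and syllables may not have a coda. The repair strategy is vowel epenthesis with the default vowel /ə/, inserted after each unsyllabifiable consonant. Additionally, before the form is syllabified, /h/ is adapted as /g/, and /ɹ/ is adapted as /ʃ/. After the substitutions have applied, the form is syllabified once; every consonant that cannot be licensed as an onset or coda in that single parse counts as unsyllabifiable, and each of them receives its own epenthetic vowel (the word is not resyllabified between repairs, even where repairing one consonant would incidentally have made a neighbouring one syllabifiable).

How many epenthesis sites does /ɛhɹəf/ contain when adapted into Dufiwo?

After substitution the input is /ɛgʃəf/.
The unsyllabifiable consonants are /g/, /f/; each receives one epenthetic vowel.

2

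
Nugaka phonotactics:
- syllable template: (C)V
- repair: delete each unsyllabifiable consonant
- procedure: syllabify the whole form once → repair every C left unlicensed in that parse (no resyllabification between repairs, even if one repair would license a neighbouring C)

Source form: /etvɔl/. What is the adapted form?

Syllabifying with onset maximization leaves /t/, /l/ stranded (no codas are permitted; onsets are limited to one consonant).
Deletion applies to /t/, /l/.

evɔ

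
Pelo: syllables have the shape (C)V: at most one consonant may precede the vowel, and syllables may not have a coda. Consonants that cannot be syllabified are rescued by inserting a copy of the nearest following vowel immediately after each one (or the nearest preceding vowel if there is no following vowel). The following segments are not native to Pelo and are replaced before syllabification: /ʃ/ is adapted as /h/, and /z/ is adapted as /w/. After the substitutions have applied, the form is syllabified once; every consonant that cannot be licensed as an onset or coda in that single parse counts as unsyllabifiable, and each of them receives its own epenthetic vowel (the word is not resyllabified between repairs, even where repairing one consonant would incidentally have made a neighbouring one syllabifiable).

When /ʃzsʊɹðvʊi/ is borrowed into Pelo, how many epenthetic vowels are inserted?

4

After substitution the input is /hwsʊɹðvʊi/.
The unsyllabifiable consonants are /h/, /w/, /ɹ/, /ð/; each receives one epenthetic vowel.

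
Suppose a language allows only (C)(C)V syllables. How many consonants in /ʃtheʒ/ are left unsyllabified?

2

The consonants /ʃ/, /ʒ/ cannot be parsed into a legal (C)(C)V syllable (no codas are permitted; onsets may contain at most 2 consonants).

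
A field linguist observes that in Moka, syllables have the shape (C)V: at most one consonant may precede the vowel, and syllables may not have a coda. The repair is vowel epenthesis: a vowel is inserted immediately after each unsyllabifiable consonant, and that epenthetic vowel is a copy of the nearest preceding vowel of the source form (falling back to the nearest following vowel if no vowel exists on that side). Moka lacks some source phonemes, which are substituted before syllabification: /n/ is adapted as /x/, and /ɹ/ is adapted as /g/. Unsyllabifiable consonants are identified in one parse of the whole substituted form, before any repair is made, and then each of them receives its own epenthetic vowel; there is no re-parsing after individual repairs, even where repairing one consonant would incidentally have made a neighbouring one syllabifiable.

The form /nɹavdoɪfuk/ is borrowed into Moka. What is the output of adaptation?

xagavadoɪfuku

Substitution: /n/ → /x/, /ɹ/ → /g/, giving /xgavdoɪfuk/.
Syllabifying with onset maximization leaves /x/, /v/, /k/ stranded (no codas are permitted; onsets are limited to one consonant).
Epenthesis after each stranded consonant: /x/ → /xa/, /v/ → /va/, /k/ → /ku/.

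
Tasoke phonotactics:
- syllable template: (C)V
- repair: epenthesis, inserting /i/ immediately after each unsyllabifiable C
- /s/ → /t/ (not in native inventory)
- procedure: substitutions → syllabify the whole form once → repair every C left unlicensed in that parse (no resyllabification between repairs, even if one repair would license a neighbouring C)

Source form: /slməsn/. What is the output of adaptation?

Substitution: /s/ → /t/, giving /tlmətn/.
Under (C)V, the unsyllabifiable consonants are /t/, /l/, /t/, /n/ (no codas are permitted; onsets are limited to one consonant).
Epenthesis after each stranded consonant: /t/ → /ti/, /l/ → /li/, /t/ → /ti/, /n/ → /ni/.

tilimətini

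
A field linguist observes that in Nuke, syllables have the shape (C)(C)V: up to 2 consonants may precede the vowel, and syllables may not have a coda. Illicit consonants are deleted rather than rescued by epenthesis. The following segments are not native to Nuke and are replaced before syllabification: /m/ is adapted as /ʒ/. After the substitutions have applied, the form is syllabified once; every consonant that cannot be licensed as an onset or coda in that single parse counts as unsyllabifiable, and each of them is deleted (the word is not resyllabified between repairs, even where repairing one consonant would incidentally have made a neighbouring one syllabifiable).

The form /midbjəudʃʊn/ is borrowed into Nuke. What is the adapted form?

Substitution: /m/ → /ʒ/, giving /ʒidbjəudʃʊn/.
The consonants /d/, /n/ cannot be parsed into a legal (C)(C)V syllable (no codas are permitted; onsets may contain at most 2 consonants).
Deleting the stranded consonants removes /d/, /n/.

ʒibjəudʃʊ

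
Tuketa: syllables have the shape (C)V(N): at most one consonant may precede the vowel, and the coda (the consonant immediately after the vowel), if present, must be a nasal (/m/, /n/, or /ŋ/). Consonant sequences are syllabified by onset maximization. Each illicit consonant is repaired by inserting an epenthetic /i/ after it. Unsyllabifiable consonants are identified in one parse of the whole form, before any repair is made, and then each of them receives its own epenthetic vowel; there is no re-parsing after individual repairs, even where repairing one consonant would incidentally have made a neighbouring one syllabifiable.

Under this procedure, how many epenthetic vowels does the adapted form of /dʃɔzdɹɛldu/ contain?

The unsyllabifiable consonants are /d/, /z/, /d/, /l/; each receives one epenthetic vowel.

4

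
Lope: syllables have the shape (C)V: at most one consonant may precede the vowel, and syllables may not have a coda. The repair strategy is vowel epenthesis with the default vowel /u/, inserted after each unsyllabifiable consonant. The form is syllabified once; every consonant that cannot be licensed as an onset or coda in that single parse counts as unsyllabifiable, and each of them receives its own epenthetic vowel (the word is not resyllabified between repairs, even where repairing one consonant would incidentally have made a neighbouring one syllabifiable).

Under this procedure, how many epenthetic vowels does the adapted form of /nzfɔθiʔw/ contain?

4

The unsyllabifiable consonants are /n/, /z/, /ʔ/, /w/; each receives one epenthetic vowel.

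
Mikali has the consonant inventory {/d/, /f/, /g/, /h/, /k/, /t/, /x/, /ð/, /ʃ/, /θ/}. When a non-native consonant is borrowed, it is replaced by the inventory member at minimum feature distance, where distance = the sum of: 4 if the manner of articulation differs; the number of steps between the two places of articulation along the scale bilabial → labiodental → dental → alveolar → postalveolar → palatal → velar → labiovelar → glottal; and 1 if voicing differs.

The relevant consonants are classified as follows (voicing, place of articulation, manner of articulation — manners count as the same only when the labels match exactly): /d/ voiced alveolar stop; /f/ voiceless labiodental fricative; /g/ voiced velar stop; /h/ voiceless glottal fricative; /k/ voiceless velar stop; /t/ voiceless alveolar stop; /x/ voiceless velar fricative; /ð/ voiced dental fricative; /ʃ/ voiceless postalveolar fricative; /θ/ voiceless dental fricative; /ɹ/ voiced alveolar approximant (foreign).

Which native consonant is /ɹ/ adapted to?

/d/ is closest: manner differs (approximant→stop, +4), place distance 0 (alveolar→alveolar), same voicing; total 4. Next closest is /t/ at distance 5.

d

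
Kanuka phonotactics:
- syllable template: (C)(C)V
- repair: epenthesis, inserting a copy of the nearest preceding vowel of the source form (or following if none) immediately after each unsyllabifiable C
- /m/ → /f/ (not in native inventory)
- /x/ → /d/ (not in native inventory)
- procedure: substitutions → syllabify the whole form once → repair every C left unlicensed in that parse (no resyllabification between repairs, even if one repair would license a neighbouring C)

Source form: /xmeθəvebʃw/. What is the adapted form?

Substitution: /x/ → /d/, /m/ → /f/, giving /dfeθəvebʃw/.
Under (C)(C)V, the unsyllabifiable consonants are /b/, /ʃ/, /w/ (no codas are permitted; onsets may contain at most 2 consonants).
Epenthesis after each stranded consonant: /b/ → /be/, /ʃ/ → /ʃe/, /w/ → /we/.

dfeθəvebeʃewe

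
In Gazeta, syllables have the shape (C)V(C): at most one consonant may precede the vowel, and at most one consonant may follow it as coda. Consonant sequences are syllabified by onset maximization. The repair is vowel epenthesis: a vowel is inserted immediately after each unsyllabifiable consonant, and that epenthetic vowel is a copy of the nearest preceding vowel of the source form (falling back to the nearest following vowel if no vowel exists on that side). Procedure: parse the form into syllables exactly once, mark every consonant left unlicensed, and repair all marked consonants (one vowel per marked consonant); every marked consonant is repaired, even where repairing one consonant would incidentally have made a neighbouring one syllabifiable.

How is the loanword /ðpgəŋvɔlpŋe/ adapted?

ðəpəgəŋvɔlpɔŋe

Under (C)V(C), the unsyllabifiable consonants are /ð/, /p/, /p/ (at most one coda consonant is licensed; onsets are limited to one consonant).
Inserting the epenthetic vowel yields /ð/ → /ðə/, /p/ → /pə/, /p/ → /pɔ/.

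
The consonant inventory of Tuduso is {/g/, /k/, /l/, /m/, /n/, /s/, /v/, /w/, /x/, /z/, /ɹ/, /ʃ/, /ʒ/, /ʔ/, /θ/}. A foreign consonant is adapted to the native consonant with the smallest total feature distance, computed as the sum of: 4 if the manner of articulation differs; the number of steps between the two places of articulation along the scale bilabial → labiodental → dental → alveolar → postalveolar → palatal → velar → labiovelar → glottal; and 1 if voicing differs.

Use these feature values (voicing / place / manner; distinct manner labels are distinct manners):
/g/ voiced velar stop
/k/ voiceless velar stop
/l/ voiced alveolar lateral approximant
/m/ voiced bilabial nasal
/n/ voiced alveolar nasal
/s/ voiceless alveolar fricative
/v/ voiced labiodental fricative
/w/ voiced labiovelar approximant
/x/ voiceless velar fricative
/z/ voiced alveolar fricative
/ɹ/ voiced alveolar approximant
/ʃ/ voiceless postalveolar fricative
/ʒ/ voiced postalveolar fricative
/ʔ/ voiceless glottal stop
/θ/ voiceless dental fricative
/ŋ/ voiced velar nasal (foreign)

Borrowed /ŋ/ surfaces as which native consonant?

n

/n/ is closest: same manner (nasal), place distance 3 (velar→alveolar), same voicing; total 3. Next closest is /g/ at distance 4.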